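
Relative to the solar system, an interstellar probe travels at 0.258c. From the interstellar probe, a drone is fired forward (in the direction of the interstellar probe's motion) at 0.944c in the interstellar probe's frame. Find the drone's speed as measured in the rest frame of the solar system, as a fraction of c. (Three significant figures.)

0.967c

In units of c, u = (u' + v)/(1 + u'v) with u' = 0.944 and v = 0.258.
Numerator: 0.944 + 0.258 = 1.202. Denominator: 1 + (0.944)(0.258) = 1.243552.
u = 1.202/1.243552 = 0.96659, so the speed is 0.967c.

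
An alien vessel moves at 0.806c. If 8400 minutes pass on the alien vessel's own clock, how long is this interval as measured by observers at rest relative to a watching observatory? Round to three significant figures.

Lorentz factor: γ = (1 − 0.649636)^(−1/2) = 1.6894.
Time dilation: Δt = γ·Δτ = 1.6894 × 8400 = 14200 minutes.

14200 minutes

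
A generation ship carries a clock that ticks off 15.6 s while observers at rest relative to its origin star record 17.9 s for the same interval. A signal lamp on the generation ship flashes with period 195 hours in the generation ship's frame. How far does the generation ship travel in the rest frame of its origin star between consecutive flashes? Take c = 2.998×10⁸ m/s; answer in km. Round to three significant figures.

The time-dilation ratio gives γ = 17.9/15.6 = 1.14744.
β = √(1 − 1/γ²) = 0.49039. Lab-frame period = γτ = 1.14744×195 hours = 223.75 hours. Distance = βc × γτ = 0.49039 × 2.998×10⁸ m/s × 805500 s = 1.1842×10^14 m = 1.18×10^11 km.

1.18×10^11 km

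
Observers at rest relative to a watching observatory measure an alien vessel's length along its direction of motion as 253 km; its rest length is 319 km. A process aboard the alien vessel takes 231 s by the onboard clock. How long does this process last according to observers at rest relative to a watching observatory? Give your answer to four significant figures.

γ = L₀/L = 319/253 = 1.26087.
The same γ dilates the second interval: 1.26087 × 231 s = 291.3 s.

291.3 s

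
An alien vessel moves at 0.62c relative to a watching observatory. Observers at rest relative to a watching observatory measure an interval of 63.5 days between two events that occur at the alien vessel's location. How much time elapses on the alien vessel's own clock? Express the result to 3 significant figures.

49.8 days

With β = 0.62, γ = 1/√(1 − 0.62²) = 1/√0.6156 = 1.2745.
The alien vessel's clock runs slow as seen from a watching observatory, so Δτ = Δt/γ = 63.5/1.2745 = 49.8 days.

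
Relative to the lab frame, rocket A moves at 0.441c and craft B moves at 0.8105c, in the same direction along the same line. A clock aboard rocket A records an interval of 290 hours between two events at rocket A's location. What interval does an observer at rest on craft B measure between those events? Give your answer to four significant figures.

Transform rocket A's velocity into craft B's frame: (0.441 − 0.8105)/(1 − 0.441·0.8105) = −0.3695/0.6425695, so the relative speed is 0.57504c.
γ for this relative speed: γ = 1/√(1 − 0.330671) = 1.2223.
Rocket A's interval is proper; time dilation gives Δt_B = γΔτ = 1.2223 × 290 hours = 354.5 hours.

354.5 hours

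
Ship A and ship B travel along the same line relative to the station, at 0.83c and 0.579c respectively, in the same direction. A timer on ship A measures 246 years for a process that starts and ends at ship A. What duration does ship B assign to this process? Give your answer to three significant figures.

281 years

The velocity of ship A relative to ship B is (0.83 − 0.579)c / (1 − 0.83×0.579) = 0.48322c; relative speed 0.48322c.
γ for this relative speed: γ = 1/√(1 − 0.233502) = 1.1422.
The clock on ship A records proper time, so ship B measures Δt = γΔτ = 1.1422 × 246 = 281 years.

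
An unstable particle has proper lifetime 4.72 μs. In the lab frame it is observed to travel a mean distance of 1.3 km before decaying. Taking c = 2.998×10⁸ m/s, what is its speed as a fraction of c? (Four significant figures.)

Let x = d/(cτ) = 1300 m / (2.998×10⁸ m/s × 4.720×10^-6 s) = 0.91869. Since d = βγcτ, x = βγ = β/√(1−β²).
Solving: β² = x²/(1+x²) = 0.843991/1.843991 = 0.457698, so β = 0.6765.

0.6765c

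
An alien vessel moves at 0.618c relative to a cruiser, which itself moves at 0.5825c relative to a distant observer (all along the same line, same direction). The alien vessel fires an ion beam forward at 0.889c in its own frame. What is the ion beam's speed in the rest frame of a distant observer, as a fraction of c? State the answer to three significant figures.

0.993c

First combine the ion beam and alien vessel (S''→S'): u₁ = (0.889 + 0.618)/(1 + 0.889×0.618) = 1.507/1.549402 = 0.97263.
Then combine with the cruiser (S'→S): u = (0.97263 + 0.5825)/(1 + 0.97263×0.5825) = 1.55513/1.566556975 = 0.99271.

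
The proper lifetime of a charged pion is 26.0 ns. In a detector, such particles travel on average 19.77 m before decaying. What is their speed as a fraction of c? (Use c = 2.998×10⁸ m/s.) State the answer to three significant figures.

0.930c

Lab distance = (lab lifetime)·v = γτ·βc, so βγ = d/(cτ) = 19.77/(2.998×10⁸ × 2.600×10^-8) = 2.5363.
With βγ = 2.5363: γ² = 1 + (βγ)² = 7.43282, and β = (βγ)/γ = 2.5363/2.72632 = 0.930.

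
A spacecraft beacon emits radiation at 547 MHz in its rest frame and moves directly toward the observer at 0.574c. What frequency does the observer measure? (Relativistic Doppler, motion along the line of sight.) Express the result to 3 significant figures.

1050 MHz

Relativistic Doppler (source moving toward): f_obs = f_src · √((1+β)/(1−β)).
With β = 0.574: factor = √(1.574/0.426) = 1.9222.
f_obs = 547 × 1.9222 = 1050 MHz.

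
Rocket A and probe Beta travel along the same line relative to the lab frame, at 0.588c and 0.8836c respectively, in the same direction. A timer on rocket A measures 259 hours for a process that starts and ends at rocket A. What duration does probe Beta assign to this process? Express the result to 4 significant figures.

The velocity of rocket A relative to probe Beta is (0.588 − 0.8836)c / (1 − 0.588×0.8836) = −0.61527c; relative speed 0.61527c.
γ for this relative speed: γ = 1/√(1 − 0.378557) = 1.2685.
Rocket A's interval is proper; time dilation gives Δt_B = γΔτ = 1.2685 × 259 hours = 328.5 hours.

328.5 hours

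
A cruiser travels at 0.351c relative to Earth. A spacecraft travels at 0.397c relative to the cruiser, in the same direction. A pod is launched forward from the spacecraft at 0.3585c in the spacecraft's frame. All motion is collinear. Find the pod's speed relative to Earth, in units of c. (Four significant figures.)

0.8216c

First combine the pod and spacecraft (S''→S'): u₁ = (0.3585 + 0.397)/(1 + 0.3585×0.397) = 0.7555/1.1423245 = 0.66137.
Then combine with the cruiser (S'→S): u = (0.66137 + 0.351)/(1 + 0.66137×0.351) = 1.01237/1.23214087 = 0.82163.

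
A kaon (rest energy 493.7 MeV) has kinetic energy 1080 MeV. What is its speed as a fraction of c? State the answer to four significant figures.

γ = 1 + K/(mc²) = 1 + 1080/493.7 = 3.1876.
β = √(1 − 1/γ²) = √(1 − 0.0984175) = √0.9015825 = 0.9495.

0.9495c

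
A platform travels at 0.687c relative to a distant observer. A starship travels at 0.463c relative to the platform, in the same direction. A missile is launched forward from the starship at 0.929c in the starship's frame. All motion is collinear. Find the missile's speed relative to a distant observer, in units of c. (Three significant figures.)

Compose velocities in two stages. Stage 1 (into S'): u₁ = (0.929+0.463)/(1+0.929×0.463) = 0.97334.
Stage 2 (into S): u = (0.97334+0.687)/(1+0.97334×0.687) = 0.995, so the speed is 0.995c.

0.995c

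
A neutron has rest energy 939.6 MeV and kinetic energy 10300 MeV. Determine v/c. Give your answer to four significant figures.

K = (γ−1)mc², so γ = 1 + 10300/939.6 = 11.962.
Then v/c = √(1 − γ⁻²) = √(1 − 0.00698864) = √0.99301136 = 0.9965.

0.9965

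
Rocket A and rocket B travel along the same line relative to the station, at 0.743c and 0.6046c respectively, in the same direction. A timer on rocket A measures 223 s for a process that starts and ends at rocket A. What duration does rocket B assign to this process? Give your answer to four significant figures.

The velocity of rocket A relative to rocket B is (0.743 − 0.6046)c / (1 − 0.743×0.6046) = 0.25128c; relative speed 0.25128c.
γ for this relative speed: γ = 1/√(1 − 0.0631416) = 1.0331.
The clock on rocket A records proper time, so rocket B measures Δt = γΔτ = 1.0331 × 223 = 230.4 s.

230.4 s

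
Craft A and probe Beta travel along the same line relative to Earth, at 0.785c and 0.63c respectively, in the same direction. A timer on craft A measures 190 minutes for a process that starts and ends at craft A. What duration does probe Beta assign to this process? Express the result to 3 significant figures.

Speed of craft A in probe Beta's frame: u = (v_A − v_B)/(1 − v_A v_B/c²) = (0.785 − 0.63)/(1 − 0.785×0.63) = 0.155/0.50545 = 0.30666; |u| = 0.30666c.
At |u| = 0.30666c, γ = (1 − 0.0940404)^(−1/2) = 1.0506.
The clock on craft A records proper time, so probe Beta measures Δt = γΔτ = 1.0506 × 190 = 200 minutes.

200 minutes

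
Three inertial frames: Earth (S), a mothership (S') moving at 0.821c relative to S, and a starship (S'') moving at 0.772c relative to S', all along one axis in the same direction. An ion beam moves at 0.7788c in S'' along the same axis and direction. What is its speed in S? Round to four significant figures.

0.9969c

Apply u = (u'+v)/(1+u'v) twice. Ion beam in the mothership frame: (0.7788+0.772)/(1+0.7788·0.772) = 1.5508/1.6012336 = 0.9685c.
That velocity, transformed to the rest frame of Earth: (0.9685+0.821)/(1+0.9685·0.821) = 1.7895/1.7951385 = 0.99686c.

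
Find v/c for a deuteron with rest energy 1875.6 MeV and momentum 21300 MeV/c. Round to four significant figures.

0.9961

βγ = pc/(mc²) = 21300/1875.6 = 11.356.
Since γ² = 1 + (βγ)² = 129.959, γ = √129.959 = 11.4, and β = (βγ)/γ = 11.356/11.4 = 0.9961.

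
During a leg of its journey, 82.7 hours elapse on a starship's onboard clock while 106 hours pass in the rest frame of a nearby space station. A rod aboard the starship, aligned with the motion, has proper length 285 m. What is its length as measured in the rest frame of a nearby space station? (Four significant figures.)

γ = Δt/Δτ = 106/82.7 = 1.28174.
L = L₀/γ = 285/1.28174 = 222.4 m.

222.4 m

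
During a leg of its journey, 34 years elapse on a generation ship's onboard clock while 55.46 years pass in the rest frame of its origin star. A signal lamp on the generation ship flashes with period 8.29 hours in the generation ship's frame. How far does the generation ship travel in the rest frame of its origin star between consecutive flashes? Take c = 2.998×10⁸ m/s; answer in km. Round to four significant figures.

1.153×10^10 km

γ = Δt/Δτ = 55.46/34 = 1.63118.
β = √(1 − 1/γ²) = 0.79004. Lab-frame period = γτ = 1.63118×8.29 hours = 13.522 hours. Distance = βc × γτ = 0.79004 × 2.998×10⁸ m/s × 48679.2 s = 1.1530×10^13 m = 1.153×10^10 km.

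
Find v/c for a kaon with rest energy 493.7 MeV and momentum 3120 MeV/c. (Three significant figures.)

0.988

pc/(mc²) = 3120/493.7 = 6.3196 = βγ = β/√(1−β²).
So β² = x²/(1 + x²) with x = 6.3196: x² = 39.9373, β² = 39.9373/40.9373 = 0.975572, β = 0.988.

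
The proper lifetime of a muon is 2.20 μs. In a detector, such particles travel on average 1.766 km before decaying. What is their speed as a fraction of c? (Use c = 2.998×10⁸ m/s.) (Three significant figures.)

0.937c

Let x = d/(cτ) = 1766 m / (2.998×10⁸ m/s × 2.200×10^-6 s) = 2.6775. Since d = βγcτ, x = βγ = β/√(1−β²).
Solving: β² = x²/(1+x²) = 7.16901/8.16901 = 0.877586, so β = 0.937.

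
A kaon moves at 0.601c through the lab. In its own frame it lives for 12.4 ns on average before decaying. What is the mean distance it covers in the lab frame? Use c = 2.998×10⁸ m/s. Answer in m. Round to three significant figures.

γ = 1/√(1 − β²) = 1/√(1 − 0.361201) = 1/√0.638799 = 1/0.799249 = 1.2512.
Lab-frame lifetime: Δt = γτ = 1.2512 × 12.4 ns = 15.515 ns.
Distance: d = vΔt = 0.601 × 2.998×10⁸ m/s × 1.5515×10^-8 s = 2.80 m.

2.80 m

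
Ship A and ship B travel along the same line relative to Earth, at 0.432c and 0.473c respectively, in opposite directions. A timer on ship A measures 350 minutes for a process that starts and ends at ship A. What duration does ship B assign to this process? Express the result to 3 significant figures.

530 minutes

The velocity of ship A relative to ship B is (0.432 + 0.473)c / (1 + 0.432×0.473) = 0.75145c; relative speed 0.75145c.
γ for this relative speed: γ = 1/√(1 − 0.564677) = 1.5156.
Ship A's interval is proper; time dilation gives Δt_B = γΔτ = 1.5156 × 350 minutes = 530 minutes.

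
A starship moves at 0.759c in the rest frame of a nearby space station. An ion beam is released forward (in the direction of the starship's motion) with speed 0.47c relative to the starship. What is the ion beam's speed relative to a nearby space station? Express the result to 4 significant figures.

0.9059c

In units of c, u = (u' + v)/(1 + u'v) with u' = 0.47 and v = 0.759.
Numerator: 0.47 + 0.759 = 1.229. Denominator: 1 + (0.47)(0.759) = 1.35673.
u = 1.229/1.35673 = 0.90585, so the speed is 0.9059c.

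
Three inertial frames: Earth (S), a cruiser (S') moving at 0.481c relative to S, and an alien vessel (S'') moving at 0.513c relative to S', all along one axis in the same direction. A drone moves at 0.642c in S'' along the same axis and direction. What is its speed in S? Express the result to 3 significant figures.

0.952c

First combine the drone and alien vessel (S''→S'): u₁ = (0.642 + 0.513)/(1 + 0.642×0.513) = 1.155/1.329346 = 0.86885.
Then combine with the cruiser (S'→S): u = (0.86885 + 0.481)/(1 + 0.86885×0.481) = 1.34985/1.41791685 = 0.952.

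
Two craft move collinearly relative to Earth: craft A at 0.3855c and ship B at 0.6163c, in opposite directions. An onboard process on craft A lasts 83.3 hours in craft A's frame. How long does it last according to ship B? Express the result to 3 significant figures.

The velocity of craft A relative to ship B is (0.3855 + 0.6163)c / (1 + 0.3855×0.6163) = 0.80948c; relative speed 0.80948c.
γ for this relative speed: γ = 1/√(1 − 0.655258) = 1.7032.
Craft A's interval is proper; time dilation gives Δt_B = γΔτ = 1.7032 × 83.3 hours = 142 hours.

142 hours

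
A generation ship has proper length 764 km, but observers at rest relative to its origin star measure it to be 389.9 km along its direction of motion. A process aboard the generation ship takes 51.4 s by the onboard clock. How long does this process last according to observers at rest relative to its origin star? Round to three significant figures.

101 s

Length contraction gives γ = L₀/L = 764/389.9 = 1.95948.
Δt = γΔτ = 1.95948 × 51.4 = 101 s.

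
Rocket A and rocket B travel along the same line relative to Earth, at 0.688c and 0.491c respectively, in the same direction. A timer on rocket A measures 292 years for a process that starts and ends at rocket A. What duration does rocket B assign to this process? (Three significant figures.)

Transform rocket A's velocity into rocket B's frame: (0.688 − 0.491)/(1 − 0.688·0.491) = 0.197/0.662192, so the relative speed is 0.2975c.
γ for this relative speed: γ = 1/√(1 − 0.0885062) = 1.0474.
The clock on rocket A records proper time, so rocket B measures Δt = γΔτ = 1.0474 × 292 = 306 years.

306 years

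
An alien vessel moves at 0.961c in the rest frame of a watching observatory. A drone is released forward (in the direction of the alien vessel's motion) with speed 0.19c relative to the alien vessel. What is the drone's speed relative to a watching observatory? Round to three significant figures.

Relativistic velocity addition: u = (u' + v)/(1 + u'v/c²), with u' = 0.19c and v = 0.961c.
Numerator: 0.19 + 0.961 = 1.151. Denominator: 1 + (0.19)(0.961) = 1.18259.
u = 1.151/1.18259 = 0.97329, so the speed is 0.973c.

0.973c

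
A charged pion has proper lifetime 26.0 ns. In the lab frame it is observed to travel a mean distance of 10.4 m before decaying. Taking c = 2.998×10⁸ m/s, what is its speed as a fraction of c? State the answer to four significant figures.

Let x = d/(cτ) = 10.40 m / (2.998×10⁸ m/s × 2.600×10^-8 s) = 1.3342. Since d = βγcτ, x = βγ = β/√(1−β²).
Solving: β² = x²/(1+x²) = 1.78009/2.78009 = 0.640299, so β = 0.8002.

0.8002c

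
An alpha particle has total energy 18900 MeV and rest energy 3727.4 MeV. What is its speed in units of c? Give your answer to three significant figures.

Total energy E = γmc² gives γ = 18900/3727.4 = 5.0706.
Hence β = √(1 − 1/γ²) = √(1 − 0.0388939) = √0.9611061 = 0.980.

0.980c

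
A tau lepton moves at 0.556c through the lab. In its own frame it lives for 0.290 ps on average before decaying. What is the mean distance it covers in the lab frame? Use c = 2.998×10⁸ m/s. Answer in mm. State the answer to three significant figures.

0.0582 mm

Lorentz factor: γ = (1 − 0.309136)^(−1/2) = 1.2031.
Lab-frame lifetime: Δt = γτ = 1.2031 × 0.290 ps = 0.3489 ps.
Distance: d = vΔt = 0.556 × 2.998×10⁸ m/s × 3.4890×10^-13 s = 5.82×10^-5 m = 0.0582 mm.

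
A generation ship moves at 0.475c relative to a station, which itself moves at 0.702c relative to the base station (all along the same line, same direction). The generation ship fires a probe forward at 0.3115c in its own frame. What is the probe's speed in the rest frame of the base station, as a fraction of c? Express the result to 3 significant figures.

0.937c

Compose velocities in two stages. Stage 1 (into S'): u₁ = (0.3115+0.475)/(1+0.3115×0.475) = 0.68513.
Stage 2 (into S): u = (0.68513+0.702)/(1+0.68513×0.702) = 0.93664, so the speed is 0.937c.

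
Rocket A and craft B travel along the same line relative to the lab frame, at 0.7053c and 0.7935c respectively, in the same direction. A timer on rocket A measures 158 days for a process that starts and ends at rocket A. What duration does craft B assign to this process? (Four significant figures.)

Speed of rocket A in craft B's frame: u = (v_A − v_B)/(1 − v_A v_B/c²) = (0.7053 − 0.7935)/(1 − 0.7053×0.7935) = −0.0882/0.44034445 = −0.2003; |u| = 0.2003c.
γ for this relative speed: γ = 1/√(1 − 0.0401201) = 1.0207.
Rocket A's interval is proper; time dilation gives Δt_B = γΔτ = 1.0207 × 158 days = 161.3 days.

161.3 days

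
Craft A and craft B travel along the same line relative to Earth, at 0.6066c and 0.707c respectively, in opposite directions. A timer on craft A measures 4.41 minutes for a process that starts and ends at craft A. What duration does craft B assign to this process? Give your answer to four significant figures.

The velocity of craft A relative to craft B is (0.6066 + 0.707)c / (1 + 0.6066×0.707) = 0.91933c; relative speed 0.91933c.
At |u| = 0.91933c, γ = (1 − 0.845168)^(−1/2) = 2.5414.
The clock on craft A records proper time, so craft B measures Δt = γΔτ = 2.5414 × 4.41 = 11.21 minutes.

11.21 minutes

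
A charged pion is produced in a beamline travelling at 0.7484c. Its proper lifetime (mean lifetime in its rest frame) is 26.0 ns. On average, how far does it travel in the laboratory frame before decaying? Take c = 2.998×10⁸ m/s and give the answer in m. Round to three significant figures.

γ = 1/√(1 − β²) = 1/√(1 − 0.56010256) = 1/√0.43989744 = 1/0.663248 = 1.5077.
Lab-frame lifetime: Δt = γτ = 1.5077 × 26.0 ns = 39.2 ns.
Distance: d = vΔt = 0.7484 × 2.998×10⁸ m/s × 3.9200×10^-8 s = 8.80 m.

8.80 m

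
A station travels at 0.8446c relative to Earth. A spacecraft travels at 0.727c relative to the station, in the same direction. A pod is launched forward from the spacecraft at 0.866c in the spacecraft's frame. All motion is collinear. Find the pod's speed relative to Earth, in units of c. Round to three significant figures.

First combine the pod and spacecraft (S''→S'): u₁ = (0.866 + 0.727)/(1 + 0.866×0.727) = 1.593/1.629582 = 0.97755.
Then combine with the station (S'→S): u = (0.97755 + 0.8446)/(1 + 0.97755×0.8446) = 1.82215/1.82563873 = 0.99809.

0.998c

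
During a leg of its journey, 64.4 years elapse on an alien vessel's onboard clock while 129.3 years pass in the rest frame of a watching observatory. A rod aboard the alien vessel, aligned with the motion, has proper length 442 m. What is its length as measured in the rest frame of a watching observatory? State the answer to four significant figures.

220.1 m

γ = Δt/Δτ = 129.3/64.4 = 2.00776.
L = L₀/γ = 442/2.00776 = 220.1 m.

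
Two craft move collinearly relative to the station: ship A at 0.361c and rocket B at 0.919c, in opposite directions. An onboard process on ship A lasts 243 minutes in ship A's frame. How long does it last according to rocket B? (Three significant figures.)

Speed of ship A in rocket B's frame: u = (v_A + v_B)/(1 + v_A v_B/c²) = (0.361 + 0.919)/(1 + 0.361×0.919) = 1.28/1.331759 = 0.96113; |u| = 0.96113c.
At |u| = 0.96113c, γ = (1 − 0.923771)^(−1/2) = 3.6219.
The clock on ship A records proper time, so rocket B measures Δt = γΔτ = 3.6219 × 243 = 880 minutes.

880 minutes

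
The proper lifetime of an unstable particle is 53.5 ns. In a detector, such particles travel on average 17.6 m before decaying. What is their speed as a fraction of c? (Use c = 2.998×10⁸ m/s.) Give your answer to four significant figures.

0.7391c

d = βγcτ ⇒ βγ = d/(cτ) = 17.60 m / (16.0393 m) = 1.0973.
β = (βγ)/√(1+(βγ)²) = 1.0973/√2.20407 = 0.7391.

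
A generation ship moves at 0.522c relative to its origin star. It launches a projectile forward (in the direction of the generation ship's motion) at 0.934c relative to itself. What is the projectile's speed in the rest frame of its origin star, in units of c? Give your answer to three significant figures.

0.979c

Relativistic velocity addition: u = (u' + v)/(1 + u'v/c²), with u' = 0.934c and v = 0.522c.
Numerator: 0.934 + 0.522 = 1.456. Denominator: 1 + (0.934)(0.522) = 1.487548.
u = 1.456/1.487548 = 0.97879, so the speed is 0.979c.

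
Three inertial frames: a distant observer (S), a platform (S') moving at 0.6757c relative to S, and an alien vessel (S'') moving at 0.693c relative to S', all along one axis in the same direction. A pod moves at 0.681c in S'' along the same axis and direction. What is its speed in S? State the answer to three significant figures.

Apply u = (u'+v)/(1+u'v) twice. Pod in the platform frame: (0.681+0.693)/(1+0.681·0.693) = 1.374/1.471933 = 0.93347c.
That velocity, transformed to the rest frame of a distant observer: (0.93347+0.6757)/(1+0.93347·0.6757) = 1.60917/1.630745679 = 0.98677c.

0.987c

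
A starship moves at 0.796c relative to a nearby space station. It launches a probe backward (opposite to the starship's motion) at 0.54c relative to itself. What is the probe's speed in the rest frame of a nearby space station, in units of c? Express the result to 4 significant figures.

Relativistic velocity addition: u = (u' + v)/(1 + u'v/c²), with u' = −0.54c and v = 0.796c.
Numerator: −0.54 + 0.796 = 0.256. Denominator: 1 + (−0.54)(0.796) = 0.57016.
u = 0.256/0.57016 = 0.449, so the speed is 0.4490c.

0.4490c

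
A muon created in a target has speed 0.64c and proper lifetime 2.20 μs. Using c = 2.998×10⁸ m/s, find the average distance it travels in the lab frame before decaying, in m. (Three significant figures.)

With β = 0.64, γ = 1/√(1 − 0.64²) = 1/√0.5904 = 1.3014.
Lab-frame lifetime: Δt = γτ = 1.3014 × 2.20 μs = 2.8631 μs.
Distance: d = vΔt = 0.64 × 2.998×10⁸ m/s × 2.8631×10^-6 s = 549 m.

549 m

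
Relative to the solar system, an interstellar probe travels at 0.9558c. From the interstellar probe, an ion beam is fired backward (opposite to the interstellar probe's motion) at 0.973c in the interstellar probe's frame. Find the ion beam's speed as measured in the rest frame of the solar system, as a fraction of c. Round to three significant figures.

0.246c

In units of c, u = (u' + v)/(1 + u'v) with u' = −0.973 and v = 0.9558.
Numerator: −0.973 + 0.9558 = −0.0172. Denominator: 1 + (−0.973)(0.9558) = 0.0700066.
u = −0.0172/0.0700066 = −0.24569, so the speed is 0.246c.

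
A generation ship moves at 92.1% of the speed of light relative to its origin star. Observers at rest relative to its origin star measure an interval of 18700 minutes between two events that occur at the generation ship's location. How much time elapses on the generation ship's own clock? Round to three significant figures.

7280 minutes

β² = 0.848241, so γ = 1/√0.151759 = 2.567.
The generation ship's clock runs slow as seen from its origin star, so Δτ = Δt/γ = 18700/2.567 = 7280 minutes.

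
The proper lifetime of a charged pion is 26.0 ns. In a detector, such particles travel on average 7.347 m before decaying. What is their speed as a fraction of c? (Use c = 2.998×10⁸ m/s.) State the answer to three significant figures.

0.686c

Let x = d/(cτ) = 7.347 m / (2.998×10⁸ m/s × 2.600×10^-8 s) = 0.94255. Since d = βγcτ, x = βγ = β/√(1−β²).
Solving: β² = x²/(1+x²) = 0.888401/1.888401 = 0.470451, so β = 0.686.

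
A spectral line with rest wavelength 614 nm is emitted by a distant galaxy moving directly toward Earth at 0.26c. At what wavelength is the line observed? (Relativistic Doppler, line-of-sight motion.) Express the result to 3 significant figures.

471 nm

Relativistic Doppler for wavelength: λ_obs = λ_src · √((1−β)/(1+β)).
With β = 0.26: factor = √(0.74/1.26) = 0.76636.
λ_obs = 614 × 0.76636 = 471 nm.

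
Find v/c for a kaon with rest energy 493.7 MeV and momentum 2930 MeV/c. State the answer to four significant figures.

pc/(mc²) = 2930/493.7 = 5.9348 = βγ = β/√(1−β²).
So β² = x²/(1 + x²) with x = 5.9348: x² = 35.2219, β² = 35.2219/36.2219 = 0.972392, β = 0.9861.

0.9861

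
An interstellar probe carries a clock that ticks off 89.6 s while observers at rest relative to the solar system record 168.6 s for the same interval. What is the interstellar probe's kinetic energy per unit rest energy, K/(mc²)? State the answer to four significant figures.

0.8817

From Δt = γΔτ: γ = 168.6/89.6 = 1.8817.
Since K = (γ−1)mc², K/(mc²) = 1.8817 − 1 = 0.8817.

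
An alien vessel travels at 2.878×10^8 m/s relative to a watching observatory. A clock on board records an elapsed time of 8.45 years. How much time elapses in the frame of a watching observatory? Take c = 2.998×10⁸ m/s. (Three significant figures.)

30.2 years

β = v/c = (2.878×10^8 m/s)/(2.998×10⁸ m/s) = 0.959973.
γ = 1/√(1 − β²) = 1/√(1 − 0.9215482) = 1/√0.07845184 = 1/0.280093 = 3.5702.
The onboard clock measures proper time, so the interval in the rest frame of a watching observatory is dilated: Δt = γ·Δτ = 3.5702 × 8.45 years = 30.2 years.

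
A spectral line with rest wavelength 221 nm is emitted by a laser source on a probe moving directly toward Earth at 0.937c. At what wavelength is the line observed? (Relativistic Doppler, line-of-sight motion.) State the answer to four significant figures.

Relativistic Doppler for wavelength: λ_obs = λ_src · √((1−β)/(1+β)).
With β = 0.937: factor = √(0.063/1.937) = 0.18035.
λ_obs = 221 × 0.18035 = 39.86 nm.

39.86 nm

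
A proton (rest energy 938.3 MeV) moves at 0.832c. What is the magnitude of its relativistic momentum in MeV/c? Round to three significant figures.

With β = 0.832, γ = 1/√(1 − 0.832²) = 1/√0.307776 = 1.8025.
Momentum: p = γβ·mc = 1.8025 × 0.832 × 938.3 MeV/c = 1410 MeV/c.

1410 MeV/c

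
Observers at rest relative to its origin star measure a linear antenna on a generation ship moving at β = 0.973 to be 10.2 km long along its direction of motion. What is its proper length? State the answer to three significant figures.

44.2 km

With β = 0.973, γ = 1/√(1 − 0.973²) = 1/√0.053271 = 4.3327.
Proper length: L₀ = γ·L = 4.3327 × 10.2 = 44.2 km.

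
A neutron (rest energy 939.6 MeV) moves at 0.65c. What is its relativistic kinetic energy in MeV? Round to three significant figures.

297 MeV

Lorentz factor: γ = (1 − 0.4225)^(−1/2) = 1.3159.
Kinetic energy: K = (γ − 1)mc² = (1.3159 − 1) × 939.6 MeV = 0.3159 × 939.6 = 297 MeV.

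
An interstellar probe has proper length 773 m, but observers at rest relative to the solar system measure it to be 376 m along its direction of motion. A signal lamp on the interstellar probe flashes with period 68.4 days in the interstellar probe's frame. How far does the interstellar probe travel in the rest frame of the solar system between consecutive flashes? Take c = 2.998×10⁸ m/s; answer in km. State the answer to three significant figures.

3.18×10^12 km

Length contraction gives γ = L₀/L = 773/376 = 2.05585.
β = √(1 − 1/γ²) = 0.87373. Lab-frame period = γτ = 2.05585×68.4 days = 140.62 days. Distance = βc × γτ = 0.87373 × 2.998×10⁸ m/s × 12149568 s = 3.1825×10^15 m = 3.18×10^12 km.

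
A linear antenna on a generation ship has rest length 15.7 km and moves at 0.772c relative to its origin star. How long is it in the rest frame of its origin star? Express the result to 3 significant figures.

γ = 1/√(1 − β²) = 1/√(1 − 0.595984) = 1/√0.404016 = 1/0.635623 = 1.5733.
Along the direction of motion the measured length is L₀/γ = 15.7/1.5733 = 9.98 km.

9.98 km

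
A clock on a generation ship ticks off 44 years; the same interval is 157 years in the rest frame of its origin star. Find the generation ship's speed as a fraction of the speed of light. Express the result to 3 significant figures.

γ = Δt/Δτ = 157/44 = 3.5682.
β = √(1 − 1/γ²) = √(1 − 0.0785419) = √0.9214581 = 0.960.

0.960c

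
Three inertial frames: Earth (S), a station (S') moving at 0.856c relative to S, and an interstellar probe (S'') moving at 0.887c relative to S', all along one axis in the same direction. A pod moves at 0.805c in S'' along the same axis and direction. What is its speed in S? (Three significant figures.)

0.999c

Compose velocities in two stages. Stage 1 (into S'): u₁ = (0.805+0.887)/(1+0.805×0.887) = 0.98714.
Stage 2 (into S): u = (0.98714+0.856)/(1+0.98714×0.856) = 0.999, so the speed is 0.999c.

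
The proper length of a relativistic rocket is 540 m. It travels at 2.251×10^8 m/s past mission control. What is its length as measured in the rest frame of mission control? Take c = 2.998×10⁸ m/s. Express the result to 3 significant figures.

β = v/c = (2.251×10^8 m/s)/(2.998×10⁸ m/s) = 0.750834.
γ = 1/√(1 − β²) = 1/√(1 − 0.5637517) = 1/√0.4362483 = 1/0.660491 = 1.514.
Length contraction: L = L₀/γ = 540/1.514 = 357 m.

357 m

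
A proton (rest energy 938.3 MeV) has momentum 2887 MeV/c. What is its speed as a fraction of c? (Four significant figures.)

0.9510c

βγ = pc/(mc²) = 2887/938.3 = 3.0768.
Since γ² = 1 + (βγ)² = 10.4667, γ = √10.4667 = 3.23523, and β = (βγ)/γ = 3.0768/3.23523 = 0.9510.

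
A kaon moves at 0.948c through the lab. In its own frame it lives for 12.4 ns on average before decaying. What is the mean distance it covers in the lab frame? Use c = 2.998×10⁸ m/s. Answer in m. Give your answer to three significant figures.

With β = 0.948, γ = 1/√(1 − 0.948²) = 1/√0.101296 = 3.142.
Lab-frame lifetime: Δt = γτ = 3.142 × 12.4 ns = 38.961 ns.
Distance: d = vΔt = 0.948 × 2.998×10⁸ m/s × 3.8961×10^-8 s = 11.1 m.

11.1 m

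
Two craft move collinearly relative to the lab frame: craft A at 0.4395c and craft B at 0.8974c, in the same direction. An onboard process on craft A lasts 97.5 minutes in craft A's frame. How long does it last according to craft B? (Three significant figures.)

149 minutes

Transform craft A's velocity into craft B's frame: (0.4395 − 0.8974)/(1 − 0.4395·0.8974) = −0.4579/0.6055927, so the relative speed is 0.75612c.
At |u| = 0.75612c, γ = (1 − 0.571717)^(−1/2) = 1.528.
Craft A's interval is proper; time dilation gives Δt_B = γΔτ = 1.528 × 97.5 minutes = 149 minutes.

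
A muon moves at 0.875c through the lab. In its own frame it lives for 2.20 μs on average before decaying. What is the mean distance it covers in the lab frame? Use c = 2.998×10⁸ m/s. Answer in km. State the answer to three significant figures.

Lorentz factor: γ = (1 − 0.765625)^(−1/2) = 2.0656.
Lab-frame lifetime: Δt = γτ = 2.0656 × 2.20 μs = 4.5443 μs.
Distance: d = vΔt = 0.875 × 2.998×10⁸ m/s × 4.5443×10^-6 s = 1190 m = 1.19 km.

1.19 km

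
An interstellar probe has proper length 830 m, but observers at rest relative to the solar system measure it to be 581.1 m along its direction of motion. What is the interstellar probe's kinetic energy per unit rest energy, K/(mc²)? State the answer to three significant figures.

Length contraction gives γ = L₀/L = 830/581.1 = 1.42833.
Since K = (γ−1)mc², K/(mc²) = 1.42833 − 1 = 0.428.

0.428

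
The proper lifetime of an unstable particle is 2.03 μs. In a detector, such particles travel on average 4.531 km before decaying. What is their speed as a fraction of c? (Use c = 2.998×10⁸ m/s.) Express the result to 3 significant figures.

Let x = d/(cτ) = 4531 m / (2.998×10⁸ m/s × 2.030×10^-6 s) = 7.445. Since d = βγcτ, x = βγ = β/√(1−β²).
Solving: β² = x²/(1+x²) = 55.428/56.428 = 0.982278, so β = 0.991.

0.991c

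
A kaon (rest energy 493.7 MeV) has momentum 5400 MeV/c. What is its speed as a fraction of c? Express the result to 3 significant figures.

βγ = pc/(mc²) = 5400/493.7 = 10.938.
Since γ² = 1 + (βγ)² = 120.64, γ = √120.64 = 10.9836, and β = (βγ)/γ = 10.938/10.9836 = 0.996.

0.996c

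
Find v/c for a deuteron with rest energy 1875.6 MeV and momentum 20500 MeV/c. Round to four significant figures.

0.9958

βγ = pc/(mc²) = 20500/1875.6 = 10.93.
Since γ² = 1 + (βγ)² = 120.465, γ = √120.465 = 10.9757, and β = (βγ)/γ = 10.93/10.9757 = 0.9958.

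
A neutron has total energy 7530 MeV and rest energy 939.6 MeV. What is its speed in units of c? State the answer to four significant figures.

γ = E/(mc²) = 7530/939.6 = 8.014.
β = √(1 − 1/γ²) = √(1 − 0.0155705) = √0.9844295 = 0.9922.

0.9922c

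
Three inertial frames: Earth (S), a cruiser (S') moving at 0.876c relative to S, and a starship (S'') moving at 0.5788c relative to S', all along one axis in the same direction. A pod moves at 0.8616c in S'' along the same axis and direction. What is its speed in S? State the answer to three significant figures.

0.997c

Compose velocities in two stages. Stage 1 (into S'): u₁ = (0.8616+0.5788)/(1+0.8616×0.5788) = 0.9611.
Stage 2 (into S): u = (0.9611+0.876)/(1+0.9611×0.876) = 0.99738, so the speed is 0.997c.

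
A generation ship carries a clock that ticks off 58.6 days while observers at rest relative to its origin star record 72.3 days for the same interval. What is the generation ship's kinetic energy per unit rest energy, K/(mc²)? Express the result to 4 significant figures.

γ = Δt/Δτ = 72.3/58.6 = 1.23379.
Since K = (γ−1)mc², K/(mc²) = 1.23379 − 1 = 0.2338.

0.2338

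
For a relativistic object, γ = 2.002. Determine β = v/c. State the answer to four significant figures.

0.8663

β = √(1 − 1/γ²) = √(1 − 1/4.008004) = √0.750499 = 0.8663.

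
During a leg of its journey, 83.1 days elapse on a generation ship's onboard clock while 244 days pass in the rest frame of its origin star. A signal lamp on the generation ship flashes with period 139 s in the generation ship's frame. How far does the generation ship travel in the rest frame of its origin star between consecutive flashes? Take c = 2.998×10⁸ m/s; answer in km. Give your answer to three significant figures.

The time-dilation ratio gives γ = 244/83.1 = 2.93622.
β = √(1 − 1/γ²) = 0.94022. Lab-frame period = γτ = 2.93622×139 s = 408.13 s. Distance = βc × γτ = 0.94022 × 2.998×10⁸ m/s × 408.13 s = 1.1504×10^11 m = 1.15×10^8 km.

1.15×10^8 km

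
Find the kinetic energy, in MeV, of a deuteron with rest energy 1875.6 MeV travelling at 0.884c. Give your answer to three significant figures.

γ = 1/√(1 − β²) = 1/√(1 − 0.781456) = 1/√0.218544 = 1/0.467487 = 2.1391.
Kinetic energy: K = (γ − 1)mc² = (2.1391 − 1) × 1875.6 MeV = 1.1391 × 1875.6 = 2140 MeV.

2140 MeV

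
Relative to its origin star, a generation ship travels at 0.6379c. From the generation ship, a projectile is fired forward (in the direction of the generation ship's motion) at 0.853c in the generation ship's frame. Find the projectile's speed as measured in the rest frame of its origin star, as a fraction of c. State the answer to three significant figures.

Relativistic velocity addition: u = (u' + v)/(1 + u'v/c²), with u' = 0.853c and v = 0.6379c.
Numerator: 0.853 + 0.6379 = 1.4909. Denominator: 1 + (0.853)(0.6379) = 1.5441287.
u = 1.4909/1.5441287 = 0.96553, so the speed is 0.966c.

0.966c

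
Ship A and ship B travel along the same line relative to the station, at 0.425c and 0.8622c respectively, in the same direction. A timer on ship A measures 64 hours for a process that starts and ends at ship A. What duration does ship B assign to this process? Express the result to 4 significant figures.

88.43 hours

Speed of ship A in ship B's frame: u = (v_A − v_B)/(1 − v_A v_B/c²) = (0.425 − 0.8622)/(1 − 0.425×0.8622) = −0.4372/0.633565 = −0.69006; |u| = 0.69006c.
At |u| = 0.69006c, γ = (1 − 0.476183)^(−1/2) = 1.3817.
Ship A's interval is proper; time dilation gives Δt_B = γΔτ = 1.3817 × 64 hours = 88.43 hours.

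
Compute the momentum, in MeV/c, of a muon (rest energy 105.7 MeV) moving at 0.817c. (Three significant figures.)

150 MeV/c

With β = 0.817, γ = 1/√(1 − 0.817²) = 1/√0.332511 = 1.7342.
Momentum: p = γβ·mc = 1.7342 × 0.817 × 105.7 MeV/c = 150 MeV/c.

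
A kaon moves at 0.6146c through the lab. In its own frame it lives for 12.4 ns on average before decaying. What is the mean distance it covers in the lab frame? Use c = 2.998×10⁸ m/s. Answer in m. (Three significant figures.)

With β = 0.6146, γ = 1/√(1 − 0.6146²) = 1/√0.62226684 = 1.2677.
Lab-frame lifetime: Δt = γτ = 1.2677 × 12.4 ns = 15.719 ns.
Distance: d = vΔt = 0.6146 × 2.998×10⁸ m/s × 1.5719×10^-8 s = 2.90 m.

2.90 m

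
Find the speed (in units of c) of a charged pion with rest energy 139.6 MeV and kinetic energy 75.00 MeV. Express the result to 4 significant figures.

0.7595c

γ = 1 + K/(mc²) = 1 + 75.00/139.6 = 1.5372.
β = √(1 − 1/γ²) = √(1 − 0.423194) = √0.576806 = 0.7595.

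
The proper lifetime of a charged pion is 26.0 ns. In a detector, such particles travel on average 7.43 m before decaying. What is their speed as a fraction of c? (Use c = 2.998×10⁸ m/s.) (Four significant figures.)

Lab distance = (lab lifetime)·v = γτ·βc, so βγ = d/(cτ) = 7.430/(2.998×10⁸ × 2.600×10^-8) = 0.9532.
With βγ = 0.9532: γ² = 1 + (βγ)² = 1.90859, and β = (βγ)/γ = 0.9532/1.38152 = 0.6900.

0.6900c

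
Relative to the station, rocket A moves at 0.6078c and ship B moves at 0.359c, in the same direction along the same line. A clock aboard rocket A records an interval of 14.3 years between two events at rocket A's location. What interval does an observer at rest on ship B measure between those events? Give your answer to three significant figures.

Transform rocket A's velocity into ship B's frame: (0.6078 − 0.359)/(1 − 0.6078·0.359) = 0.2488/0.7817998, so the relative speed is 0.31824c.
At |u| = 0.31824c, γ = (1 − 0.101277)^(−1/2) = 1.0548.
Rocket A's interval is proper; time dilation gives Δt_B = γΔτ = 1.0548 × 14.3 years = 15.1 years.

15.1 years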